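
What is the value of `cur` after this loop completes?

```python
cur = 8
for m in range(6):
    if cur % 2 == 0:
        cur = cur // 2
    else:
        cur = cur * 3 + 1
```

Collatz-style transformation from 8
`cur` takes the values: 8 → 4 → 2 → 1 → 4 → 2 → 1

Answer: 1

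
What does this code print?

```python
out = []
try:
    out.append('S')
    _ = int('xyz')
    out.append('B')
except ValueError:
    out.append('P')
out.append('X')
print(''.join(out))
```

Execution trace: 'S' (try body) → 'P' (except ValueError) → 'X' (after the try/except). Output: SPX

Answer: SPX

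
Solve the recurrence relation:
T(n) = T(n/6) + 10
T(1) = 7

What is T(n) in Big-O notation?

Each step divides n by 6 and adds 10. After log_6(n) steps we reach T(1)=7. So T(n) = 10·log_6(n) + 7 = O(log n).

Answer: O(log n)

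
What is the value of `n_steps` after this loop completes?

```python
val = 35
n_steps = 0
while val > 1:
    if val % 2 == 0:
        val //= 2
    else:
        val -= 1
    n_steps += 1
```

Steps to reduce 35 to 1
`n_steps` takes the values: 0 → 1 → 2 → 3 → 4 → 5 → 6 → 7

Answer: 7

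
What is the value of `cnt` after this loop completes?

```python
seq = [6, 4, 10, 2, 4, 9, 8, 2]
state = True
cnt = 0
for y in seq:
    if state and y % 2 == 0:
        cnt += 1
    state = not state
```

Count even values at even positions
`cnt` takes the values: 0 → 1 → 2 → 3 → 4

Answer: 4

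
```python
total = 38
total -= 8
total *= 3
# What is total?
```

Trace:
`total = 38` → total = 38
`total -= 8` → total = 30
`total *= 3` → total = 90
So total = 90

Answer: 90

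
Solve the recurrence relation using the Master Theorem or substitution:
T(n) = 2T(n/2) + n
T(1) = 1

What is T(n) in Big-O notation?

By Master Theorem: a=2, b=2, f(n)=n. Since log_2(2) = 1 and f(n) = Θ(n^1), Case 2 applies. T(n) = O(n log n).

Answer: O(n log n)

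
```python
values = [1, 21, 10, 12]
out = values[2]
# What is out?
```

Trace:
`values = [1, 21, 10, 12]` → values = [1, 21, 10, 12]
`out = values[2]` → out = 10
So out = 10

Answer: 10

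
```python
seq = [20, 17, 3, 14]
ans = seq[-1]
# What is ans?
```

Trace:
`seq = [20, 17, 3, 14]` → seq = [20, 17, 3, 14]
`ans = seq[-1]` → ans = 14
So ans = 14

Answer: 14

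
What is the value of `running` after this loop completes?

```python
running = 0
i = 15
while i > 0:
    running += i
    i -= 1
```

Sum 15 down to 1
`running` takes the values: 0 → 15 → 29 → 42 → 54 → 65 → 75 → 84 → 92 → 99 → 105 → 110 → 114 → 117 → 119 → 120

Answer: 120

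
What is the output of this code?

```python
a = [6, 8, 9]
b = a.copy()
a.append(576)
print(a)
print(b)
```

Key concept: list.copy() creates independent copy.
Step by step:
`a = [6, 8, 9]` → a = [6, 8, 9]
`b = a.copy()` → b = [6, 8, 9]
`a.append(576)` → a = [6, 8, 9, 576]
`print(a)` → prints [6, 8, 9, 576]
`print(b)` → prints [6, 8, 9]

Answer:
[6, 8, 9, 576]
[6, 8, 9]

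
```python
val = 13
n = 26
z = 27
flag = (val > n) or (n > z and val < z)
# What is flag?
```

Trace:
`val = 13` → val = 13
`n = 26` → n = 26
`z = 27` → z = 27
`flag = (val > n) or (n > z and val < z)` → flag = False
So flag = False

Answer: False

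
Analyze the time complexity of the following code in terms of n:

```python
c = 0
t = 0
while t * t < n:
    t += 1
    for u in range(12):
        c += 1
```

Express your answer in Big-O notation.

Each loop level contributes: √n × 1. Multiplying the contributions gives O(√n).

Answer: O(√n)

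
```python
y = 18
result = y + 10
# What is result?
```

Trace:
`y = 18` → y = 18
`result = y + 10` → result = 28
So result = 28

Answer: 28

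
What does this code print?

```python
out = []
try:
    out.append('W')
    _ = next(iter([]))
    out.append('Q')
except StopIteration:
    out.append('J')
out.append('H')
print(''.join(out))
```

Execution trace: 'W' (try body) → 'J' (except StopIteration) → 'H' (after the try/except). Output: WJH

Answer: WJH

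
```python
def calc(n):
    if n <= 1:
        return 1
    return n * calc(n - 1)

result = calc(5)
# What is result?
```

calc(5) = 5 * 4 * 3 * 2 * 1 = 120

Answer: 120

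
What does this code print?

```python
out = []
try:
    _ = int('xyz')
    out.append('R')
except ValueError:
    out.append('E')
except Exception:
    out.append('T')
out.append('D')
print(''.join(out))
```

Execution trace: 'E' (except ValueError) → 'D' (after the try/except). Output: ED

Answer: ED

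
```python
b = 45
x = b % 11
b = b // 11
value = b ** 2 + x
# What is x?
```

Trace:
`b = 45` → b = 45
`x = b % 11` → x = 1
`b = b // 11` → b = 4
`value = b ** 2 + x` → value = 17
So x = 1

Answer: 1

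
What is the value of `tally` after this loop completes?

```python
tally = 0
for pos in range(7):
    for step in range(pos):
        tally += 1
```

Triangle number: 0+1+2+...+6
`tally` takes the values: 0 → 1 → 2 → 3 → 4 → 5 → 6 → 7 → 8 → 9 → 10 → 11 → 12 → 13 → 14 → 15 → 16 → 17 → 18 → 19 → 20 → 21

Answer: 21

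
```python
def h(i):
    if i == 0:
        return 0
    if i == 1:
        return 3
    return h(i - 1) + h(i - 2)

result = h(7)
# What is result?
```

Build up from base cases: h(0)=0, h(1)=3, h(2)=3, h(3)=6, h(4)=9, h(5)=15, h(6)=24, ..., h(7)=39

Answer: 39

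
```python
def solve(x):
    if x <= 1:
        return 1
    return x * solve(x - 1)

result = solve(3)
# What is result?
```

solve(3) = 3 * 2 * 1 = 6

Answer: 6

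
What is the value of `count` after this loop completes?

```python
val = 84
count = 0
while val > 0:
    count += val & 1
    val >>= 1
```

Count set bits in 84 (binary: 0b1010100)
`count` takes the values: 0 → 1 → 2 → 3

Answer: 3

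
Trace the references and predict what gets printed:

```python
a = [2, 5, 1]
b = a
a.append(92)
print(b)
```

Key concept: basic list aliasing.
Step by step:
`a = [2, 5, 1]` → a = [2, 5, 1]
`b = a` → b = [2, 5, 1] (same object as a)
`a.append(92)` → a = [2, 5, 1, 92] (same object as b); b = [2, 5, 1, 92] (same object as a)
`print(b)` → prints [2, 5, 1, 92]

Answer: [2, 5, 1, 92]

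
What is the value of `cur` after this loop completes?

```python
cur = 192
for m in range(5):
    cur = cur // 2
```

Halve 5 times: 192 // 2^5 = 6
`cur` takes the values: 192 → 96 → 48 → 24 → 12 → 6

Answer: 6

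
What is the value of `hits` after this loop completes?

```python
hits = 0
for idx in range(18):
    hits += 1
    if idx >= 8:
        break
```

Loop breaks when idx reaches 8, hits is 9
`hits` takes the values: 0 → 1 → 2 → 3 → 4 → 5 → 6 → 7 → 8 → 9

Answer: 9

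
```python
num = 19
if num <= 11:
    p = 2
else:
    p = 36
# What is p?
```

Trace:
`num = 19` → num = 19
`if num <= 11: ...` → num <= 11 is False, take else branch → p = 36
So p = 36

Answer: 36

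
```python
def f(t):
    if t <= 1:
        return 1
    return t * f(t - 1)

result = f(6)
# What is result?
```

f(6) = 6 * 5 * 4 * 3 * 2 * 1 = 720

Answer: 720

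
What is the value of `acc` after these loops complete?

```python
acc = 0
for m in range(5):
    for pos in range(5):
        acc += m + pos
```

Sum of all m+pos for m,pos in 5x5
`acc` takes the values: 0 → 1 → 3 → 6 → 10 → 11 → 13 → 16 → 20 → 25 → 27 → 30 → 34 → 39 → 45 → 48 → 52 → 57 → 63 → 70 → 74 → 79 → 85 → 92 → 100

Answer: 100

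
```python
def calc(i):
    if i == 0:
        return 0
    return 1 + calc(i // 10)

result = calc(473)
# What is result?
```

Count of digits of 473: 3

Answer: 3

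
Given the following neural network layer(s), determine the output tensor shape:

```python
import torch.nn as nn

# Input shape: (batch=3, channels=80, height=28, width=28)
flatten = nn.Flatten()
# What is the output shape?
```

Input: (3, 80, 28, 28) -> Output: (3, 62720)

Answer: (3, 62720)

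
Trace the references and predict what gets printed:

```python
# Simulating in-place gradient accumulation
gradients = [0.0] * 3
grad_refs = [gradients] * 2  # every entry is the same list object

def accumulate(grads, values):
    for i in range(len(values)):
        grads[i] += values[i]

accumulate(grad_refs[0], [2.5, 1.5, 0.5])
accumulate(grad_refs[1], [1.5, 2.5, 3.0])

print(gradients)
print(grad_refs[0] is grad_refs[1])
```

Key concept: gradient accumulation aliasing.
Step by step:
`gradients = [0.0] * 3` → gradients = [0.0, 0.0, 0.0]
`grad_refs = [gradients] * 2` → grad_refs = [[0.0, 0.0, 0.0], [0.0, 0.0, 0.0]]
`accumulate(grad_refs[0], [2.5, 1.5, 0.5])` → gradients = [2.5, 1.5, 0.5]; grad_refs = [[2.5, 1.5, 0.5], [2.5, 1.5, 0.5]]
`accumulate(grad_refs[1], [1.5, 2.5, 3.0])` → gradients = [4.0, 4.0, 3.5]; grad_refs = [[4.0, 4.0, 3.5], [4.0, 4.0, 3.5]]
`print(gradients)` → prints [4.0, 4.0, 3.5]
`print(grad_refs[0] is grad_refs[1])` → prints True

Answer:
[4.0, 4.0, 3.5]
True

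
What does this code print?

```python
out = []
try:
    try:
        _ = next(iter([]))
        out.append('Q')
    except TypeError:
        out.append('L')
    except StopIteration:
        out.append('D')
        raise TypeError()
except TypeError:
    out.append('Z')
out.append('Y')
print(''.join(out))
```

Execution trace: 'D' (inner except StopIteration) → 'Z' (outer except TypeError) → 'Y' (after the try/except). Output: DZY

Answer: DZY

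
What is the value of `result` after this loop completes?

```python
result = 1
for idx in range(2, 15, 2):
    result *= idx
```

Product of even numbers 2 to 14
`result` takes the values: 1 → 2 → 8 → 48 → 384 → 3840 → 46080 → 645120

Answer: 645120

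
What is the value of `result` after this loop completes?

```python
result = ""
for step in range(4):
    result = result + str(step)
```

Concatenate digits 0 to 3
`result` takes the values: "" → "0" → "01" → "012" → "0123"

Answer: "0123"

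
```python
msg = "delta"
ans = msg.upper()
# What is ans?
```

Trace:
`msg = "delta"` → msg = 'delta'
`ans = msg.upper()` → ans = 'DELTA'
So ans = 'DELTA'

Answer: 'DELTA'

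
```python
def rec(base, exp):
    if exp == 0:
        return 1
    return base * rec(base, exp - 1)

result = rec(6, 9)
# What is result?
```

rec(6, 9) = 6 * 6 * 6 * 6 * 6 * 6 * 6 * 6 * 6 = 10077696

Answer: 10077696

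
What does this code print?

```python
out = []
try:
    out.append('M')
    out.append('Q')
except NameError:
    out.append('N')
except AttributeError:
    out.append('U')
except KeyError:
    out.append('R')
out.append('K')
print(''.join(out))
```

Execution trace: 'M' (try body) → 'Q' (try body, no exception) → 'K' (after the try/except). Output: MQK

Answer: MQK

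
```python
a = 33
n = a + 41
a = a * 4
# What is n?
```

Trace:
`a = 33` → a = 33
`n = a + 41` → n = 74
`a = a * 4` → a = 132
So n = 74

Answer: 74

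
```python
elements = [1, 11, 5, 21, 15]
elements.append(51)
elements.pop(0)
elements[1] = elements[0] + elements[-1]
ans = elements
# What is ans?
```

Trace:
`elements = [1, 11, 5, 21, 15]` → elements = [1, 11, 5, 21, 15]
`elements.append(51)` → elements = [1, 11, 5, 21, 15, 51]
`elements.pop(0)` → elements = [11, 5, 21, 15, 51]
`elements[1] = elements[0] + elements[-1]` → elements = [11, 62, 21, 15, 51]
`ans = elements` → ans = [11, 62, 21, 15, 51]
So ans = [11, 62, 21, 15, 51]

Answer: [11, 62, 21, 15, 51]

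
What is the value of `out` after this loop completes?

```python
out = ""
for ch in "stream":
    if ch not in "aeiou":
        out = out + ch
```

Remove vowels from 'stream'
`out` takes the values: "" → "s" → "st" → "str" → "strm"

Answer: "strm"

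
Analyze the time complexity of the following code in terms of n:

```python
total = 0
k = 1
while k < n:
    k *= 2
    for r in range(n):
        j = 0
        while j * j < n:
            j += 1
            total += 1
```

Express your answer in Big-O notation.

Each loop level contributes: log n × n × √n. Multiplying the contributions gives O(n√n log n).

Answer: O(n√n log n)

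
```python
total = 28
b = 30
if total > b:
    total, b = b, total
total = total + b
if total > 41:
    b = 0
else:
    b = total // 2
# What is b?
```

Trace:
`total = 28` → total = 28
`b = 30` → b = 30
`if total > b: ...` → total > b is False → no variable changes
`total = total + b` → total = 58
`if total > 41: ...` → total > 41 is True → b = 0
So b = 0

Answer: 0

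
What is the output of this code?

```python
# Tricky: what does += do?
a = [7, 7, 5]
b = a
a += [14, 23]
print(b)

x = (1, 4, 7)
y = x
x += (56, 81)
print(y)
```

Key concept: += behavior differs for mutable vs immutable.
Step by step:
`a = [7, 7, 5]` → a = [7, 7, 5]
`b = a` → b = [7, 7, 5] (same object as a)
`a += [14, 23]` → a = [7, 7, 5, 14, 23] (same object as b); b = [7, 7, 5, 14, 23] (same object as a)
`print(b)` → prints [7, 7, 5, 14, 23]
`x = (1, 4, 7)` → x = (1, 4, 7)
`y = x` → y = (1, 4, 7)
`x += (56, 81)` → x = (1, 4, 7, 56, 81)
`print(y)` → prints (1, 4, 7)

Answer:
[7, 7, 5, 14, 23]
(1, 4, 7)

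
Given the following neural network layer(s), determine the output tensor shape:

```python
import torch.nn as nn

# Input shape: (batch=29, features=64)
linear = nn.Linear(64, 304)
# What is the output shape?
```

Input: (29, 64) -> Output: (29, 304)

Answer: (29, 304)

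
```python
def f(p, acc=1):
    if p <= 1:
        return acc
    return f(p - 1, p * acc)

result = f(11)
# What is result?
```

Accumulator trace (n, acc): (11, 1) -> (10, 11) -> (9, 110) -> (8, 990) -> (7, 7920) -> (6, 55440) -> (5, 332640) -> (4, 1663200) -> (3, 6652800) -> (2, 19958400) -> (1, 39916800) -> return 39916800

Answer: 39916800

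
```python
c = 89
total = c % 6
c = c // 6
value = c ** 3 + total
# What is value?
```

Trace:
`c = 89` → c = 89
`total = c % 6` → total = 5
`c = c // 6` → c = 14
`value = c ** 3 + total` → value = 2749
So value = 2749

Answer: 2749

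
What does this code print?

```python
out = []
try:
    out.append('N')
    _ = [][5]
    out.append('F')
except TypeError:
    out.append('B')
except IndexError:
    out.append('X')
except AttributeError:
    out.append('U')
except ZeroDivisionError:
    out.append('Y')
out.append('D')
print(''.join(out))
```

Execution trace: 'N' (try body) → 'X' (except IndexError) → 'D' (after the try/except). Output: NXD

Answer: NXD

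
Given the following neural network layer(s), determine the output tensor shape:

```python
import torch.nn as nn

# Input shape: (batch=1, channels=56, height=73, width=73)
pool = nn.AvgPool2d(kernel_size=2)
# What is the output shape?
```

Input: (1, 56, 73, 73) -> Output: (1, 56, 36, 36)

Answer: (1, 56, 36, 36)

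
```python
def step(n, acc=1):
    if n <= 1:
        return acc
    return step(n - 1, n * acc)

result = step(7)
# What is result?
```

Accumulator trace (n, acc): (7, 1) -> (6, 7) -> (5, 42) -> (4, 210) -> (3, 840) -> (2, 2520) -> (1, 5040) -> return 5040

Answer: 5040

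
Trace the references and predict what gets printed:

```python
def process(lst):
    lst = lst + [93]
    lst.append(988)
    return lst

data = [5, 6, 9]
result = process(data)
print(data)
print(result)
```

Key concept: rebinding parameter vs mutation.
Step by step:
`data = [5, 6, 9]` → data = [5, 6, 9]
`result = process(data)` → result = [5, 6, 9, 93, 988]
`print(data)` → prints [5, 6, 9]
`print(result)` → prints [5, 6, 9, 93, 988]

Answer:
[5, 6, 9]
[5, 6, 9, 93, 988]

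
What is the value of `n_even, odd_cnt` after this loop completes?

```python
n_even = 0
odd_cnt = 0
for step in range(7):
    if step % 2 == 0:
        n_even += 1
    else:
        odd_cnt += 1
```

Count evens and odds in range(7)
`n_even, odd_cnt` takes the values: (0, 0) → (1, 0) → (1, 1) → (2, 1) → (2, 2) → (3, 2) → (3, 3) → (4, 3)

Answer: 4, 3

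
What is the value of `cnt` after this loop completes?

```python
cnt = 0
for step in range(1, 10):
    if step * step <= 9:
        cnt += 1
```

Count numbers where step² ≤ 9
`cnt` takes the values: 0 → 1 → 2 → 3

Answer: 3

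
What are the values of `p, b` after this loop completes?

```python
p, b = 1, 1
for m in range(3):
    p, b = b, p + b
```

Fibonacci: after 3 iterations
`p, b` takes the values: (1, 1) → (1, 2) → (2, 3) → (3, 5)

Answer: 3, 5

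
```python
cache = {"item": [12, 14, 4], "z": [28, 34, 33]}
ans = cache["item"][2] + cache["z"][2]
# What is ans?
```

Trace:
`cache = {"item": [12, 14, 4], "z": [28, 34, 33]}` → cache = {'item': [12, 14, 4], 'z': [28, 34, 33]}
`ans = cache["item"][2] + cache["z"][2]` → ans = 37
So ans = 37

Answer: 37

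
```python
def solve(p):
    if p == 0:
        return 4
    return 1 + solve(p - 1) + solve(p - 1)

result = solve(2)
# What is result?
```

solve(p) = 1 + 2·solve(p-1), solve(0)=4. Closed form: (4+1)·2^2 - 1 = 19.

Answer: 19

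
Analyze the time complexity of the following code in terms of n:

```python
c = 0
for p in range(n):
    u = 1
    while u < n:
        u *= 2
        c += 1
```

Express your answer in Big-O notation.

Each loop level contributes: n × log n. Multiplying the contributions gives O(n log n).

Answer: O(n log n)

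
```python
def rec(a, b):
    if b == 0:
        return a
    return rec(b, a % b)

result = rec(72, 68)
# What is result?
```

rec(72, 68) -> rec(68, 4) -> rec(4, 0) -> 4

Answer: 4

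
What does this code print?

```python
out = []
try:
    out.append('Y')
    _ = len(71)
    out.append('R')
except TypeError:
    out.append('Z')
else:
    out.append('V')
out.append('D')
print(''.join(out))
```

Execution trace: 'Y' (try body) → 'Z' (except TypeError) → 'D' (after the try/except). Output: YZD

Answer: YZD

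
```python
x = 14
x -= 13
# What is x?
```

Trace:
`x = 14` → x = 14
`x -= 13` → x = 1
So x = 1

Answer: 1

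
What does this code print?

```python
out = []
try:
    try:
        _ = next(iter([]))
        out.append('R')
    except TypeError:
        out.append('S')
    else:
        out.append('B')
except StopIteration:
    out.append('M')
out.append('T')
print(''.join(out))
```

Execution trace: 'M' (outer except StopIteration) → 'T' (after the try/except). Output: MT

Answer: MT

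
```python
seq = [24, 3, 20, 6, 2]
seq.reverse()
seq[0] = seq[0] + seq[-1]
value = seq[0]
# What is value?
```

Trace:
`seq = [24, 3, 20, 6, 2]` → seq = [24, 3, 20, 6, 2]
`seq.reverse()` → seq = [2, 6, 20, 3, 24]
`seq[0] = seq[0] + seq[-1]` → seq = [26, 6, 20, 3, 24]
`value = seq[0]` → value = 26
So value = 26

Answer: 26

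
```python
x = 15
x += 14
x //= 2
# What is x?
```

Trace:
`x = 15` → x = 15
`x += 14` → x = 29
`x //= 2` → x = 14
So x = 14

Answer: 14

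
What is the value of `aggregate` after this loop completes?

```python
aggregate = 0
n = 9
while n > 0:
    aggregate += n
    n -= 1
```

Sum 9 down to 1
`aggregate` takes the values: 0 → 9 → 17 → 24 → 30 → 35 → 39 → 42 → 44 → 45

Answer: 45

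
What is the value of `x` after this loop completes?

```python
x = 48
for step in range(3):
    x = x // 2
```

Halve 3 times: 48 // 2^3 = 6
`x` takes the values: 48 → 24 → 12 → 6

Answer: 6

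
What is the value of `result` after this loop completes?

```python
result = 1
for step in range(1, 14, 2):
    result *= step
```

Product of 1, 3, 5, ... up to 13
`result` takes the values: 1 → 3 → 15 → 105 → 945 → 10395 → 135135

Answer: 135135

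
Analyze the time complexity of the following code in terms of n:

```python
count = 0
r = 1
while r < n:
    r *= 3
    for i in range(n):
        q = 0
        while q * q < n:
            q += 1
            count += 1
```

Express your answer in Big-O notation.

Each loop level contributes: log n × n × √n. Multiplying the contributions gives O(n√n log n).

Answer: O(n√n log n)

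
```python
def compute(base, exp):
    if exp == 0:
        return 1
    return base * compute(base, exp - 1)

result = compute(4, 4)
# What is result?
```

compute(4, 4) = 4 * 4 * 4 * 4 = 256

Answer: 256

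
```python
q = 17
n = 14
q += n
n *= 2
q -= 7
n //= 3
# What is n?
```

Trace:
`q = 17` → q = 17
`n = 14` → n = 14
`q += n` → q = 31
`n *= 2` → n = 28
`q -= 7` → q = 24
`n //= 3` → n = 9
So n = 9

Answer: 9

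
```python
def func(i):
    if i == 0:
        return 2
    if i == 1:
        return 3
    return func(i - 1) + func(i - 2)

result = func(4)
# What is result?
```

Build up from base cases: func(0)=2, func(1)=3, func(2)=5, func(3)=8, func(4)=13

Answer: 13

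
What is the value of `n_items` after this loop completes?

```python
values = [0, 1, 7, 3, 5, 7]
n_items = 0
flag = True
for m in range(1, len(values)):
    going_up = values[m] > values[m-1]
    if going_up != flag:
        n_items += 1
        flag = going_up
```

Count direction changes in [0, 1, 7, 3, 5, 7]
`n_items` takes the values: 0 → 1 → 2

Answer: 2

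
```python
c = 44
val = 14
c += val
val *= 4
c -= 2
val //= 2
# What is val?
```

Trace:
`c = 44` → c = 44
`val = 14` → val = 14
`c += val` → c = 58
`val *= 4` → val = 56
`c -= 2` → c = 56
`val //= 2` → val = 28
So val = 28

Answer: 28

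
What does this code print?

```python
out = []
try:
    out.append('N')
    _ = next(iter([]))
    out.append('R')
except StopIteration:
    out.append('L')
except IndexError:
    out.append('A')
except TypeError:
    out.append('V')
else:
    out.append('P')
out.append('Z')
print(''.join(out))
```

Execution trace: 'N' (try body) → 'L' (except StopIteration) → 'Z' (after the try/except). Output: NLZ

Answer: NLZ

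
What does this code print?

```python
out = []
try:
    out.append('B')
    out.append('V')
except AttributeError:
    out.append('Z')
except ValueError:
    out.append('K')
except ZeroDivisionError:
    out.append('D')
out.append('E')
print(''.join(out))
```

Execution trace: 'B' (try body) → 'V' (try body, no exception) → 'E' (after the try/except). Output: BVE

Answer: BVE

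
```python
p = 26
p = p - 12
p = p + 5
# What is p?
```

Trace:
`p = 26` → p = 26
`p = p - 12` → p = 14
`p = p + 5` → p = 19
So p = 19

Answer: 19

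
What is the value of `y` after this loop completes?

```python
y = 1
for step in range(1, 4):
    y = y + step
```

Start at 1, add 1 through 3
`y` takes the values: 1 → 2 → 4 → 7

Answer: 7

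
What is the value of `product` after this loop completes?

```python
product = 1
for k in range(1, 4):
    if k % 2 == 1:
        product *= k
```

Product of odd numbers 1 to 3
`product` takes the values: 1 → 3

Answer: 3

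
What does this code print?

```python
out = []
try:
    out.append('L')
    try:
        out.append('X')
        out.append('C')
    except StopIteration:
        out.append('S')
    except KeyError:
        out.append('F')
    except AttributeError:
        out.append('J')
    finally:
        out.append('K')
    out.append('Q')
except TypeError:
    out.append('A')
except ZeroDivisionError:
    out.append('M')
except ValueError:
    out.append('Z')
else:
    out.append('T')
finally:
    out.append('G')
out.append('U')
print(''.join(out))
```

Execution trace: 'L' (try body) → 'X' (inner try body) → 'C' (inner try body, no exception) → 'K' (inner finally) → 'Q' (try body, no exception) → 'T' (else) → 'G' (finally) → 'U' (after the try/except). Output: LXCKQTGU

Answer: LXCKQTGU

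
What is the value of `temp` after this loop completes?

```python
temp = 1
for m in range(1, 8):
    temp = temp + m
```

Start at 1, add 1 through 7
`temp` takes the values: 1 → 2 → 4 → 7 → 11 → 16 → 22 → 29

Answer: 29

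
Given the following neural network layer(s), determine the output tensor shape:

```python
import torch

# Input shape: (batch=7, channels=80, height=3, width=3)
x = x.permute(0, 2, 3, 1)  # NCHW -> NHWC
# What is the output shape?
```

Input: (7, 80, 3, 3) -> Output: (7, 3, 3, 80)

Answer: (7, 3, 3, 80)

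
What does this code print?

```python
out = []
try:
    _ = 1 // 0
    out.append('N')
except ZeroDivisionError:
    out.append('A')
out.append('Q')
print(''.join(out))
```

Execution trace: 'A' (except ZeroDivisionError) → 'Q' (after the try/except). Output: AQ

Answer: AQ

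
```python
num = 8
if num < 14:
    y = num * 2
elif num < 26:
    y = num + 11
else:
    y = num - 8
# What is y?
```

Trace:
`num = 8` → num = 8
`if num < 14: ...` → num < 14 is True → y = 16
So y = 16

Answer: 16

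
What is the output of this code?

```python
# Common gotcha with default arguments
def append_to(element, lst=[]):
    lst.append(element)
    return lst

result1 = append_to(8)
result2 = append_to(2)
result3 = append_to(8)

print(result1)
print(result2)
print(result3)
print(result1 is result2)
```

Key concept: mutable default argument gotcha.
Step by step:
`result1 = append_to(8)` → result1 = [8]
`result2 = append_to(2)` → result1 = [8, 2] (same object as result2); result2 = [8, 2] (same object as result1)
`result3 = append_to(8)` → result1 = [8, 2, 8] (same object as result2, result3); result2 = [8, 2, 8] (same object as result1, result3); result3 = [8, 2, 8] (same object as result1, result2)
`print(result1)` → prints [8, 2, 8]
`print(result2)` → prints [8, 2, 8]
`print(result3)` → prints [8, 2, 8]
`print(result1 is result2)` → prints True

Answer:
[8, 2, 8]
[8, 2, 8]
[8, 2, 8]
True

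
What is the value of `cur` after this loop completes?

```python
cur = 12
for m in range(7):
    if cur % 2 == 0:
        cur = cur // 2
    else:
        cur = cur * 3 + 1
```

Collatz-style transformation from 12
`cur` takes the values: 12 → 6 → 3 → 10 → 5 → 16 → 8 → 4

Answer: 4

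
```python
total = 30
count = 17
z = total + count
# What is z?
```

Trace:
`total = 30` → total = 30
`count = 17` → count = 17
`z = total + count` → z = 47
So z = 47

Answer: 47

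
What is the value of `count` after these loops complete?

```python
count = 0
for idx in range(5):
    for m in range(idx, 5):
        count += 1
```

Upper triangle: 5 + 4 + ... + 1
`count` takes the values: 0 → 1 → 2 → 3 → 4 → 5 → 6 → 7 → 8 → 9 → 10 → 11 → 12 → 13 → 14 → 15

Answer: 15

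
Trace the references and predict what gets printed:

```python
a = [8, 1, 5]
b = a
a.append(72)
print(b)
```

Key concept: basic list aliasing.
Step by step:
`a = [8, 1, 5]` → a = [8, 1, 5]
`b = a` → b = [8, 1, 5] (same object as a)
`a.append(72)` → a = [8, 1, 5, 72] (same object as b); b = [8, 1, 5, 72] (same object as a)
`print(b)` → prints [8, 1, 5, 72]

Answer: [8, 1, 5, 72]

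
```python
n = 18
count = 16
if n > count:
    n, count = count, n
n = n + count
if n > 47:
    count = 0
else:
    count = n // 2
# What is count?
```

Trace:
`n = 18` → n = 18
`count = 16` → count = 16
`if n > count: ...` → n > count is True → n = 16; count = 18
`n = n + count` → n = 34
`if n > 47: ...` → n > 47 is False, take else branch → count = 17
So count = 17

Answer: 17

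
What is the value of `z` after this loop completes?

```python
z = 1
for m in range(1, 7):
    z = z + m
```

Start at 1, add 1 through 6
`z` takes the values: 1 → 2 → 4 → 7 → 11 → 16 → 22

Answer: 22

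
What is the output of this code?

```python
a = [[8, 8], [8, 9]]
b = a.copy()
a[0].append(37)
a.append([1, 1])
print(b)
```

Key concept: shallow copy with nested lists.
Step by step:
`a = [[8, 8], [8, 9]]` → a = [[8, 8], [8, 9]]
`b = a.copy()` → b = [[8, 8], [8, 9]]
`a[0].append(37)` → a = [[8, 8, 37], [8, 9]]; b = [[8, 8, 37], [8, 9]]
`a.append([1, 1])` → a = [[8, 8, 37], [8, 9], [1, 1]]
`print(b)` → prints [[8, 8, 37], [8, 9]]

Answer: [[8, 8, 37], [8, 9]]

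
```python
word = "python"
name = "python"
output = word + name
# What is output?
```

Trace:
`word = "python"` → word = 'python'
`name = "python"` → name = 'python'
`output = word + name` → output = 'pythonpython'
So output = 'pythonpython'

Answer: 'pythonpython'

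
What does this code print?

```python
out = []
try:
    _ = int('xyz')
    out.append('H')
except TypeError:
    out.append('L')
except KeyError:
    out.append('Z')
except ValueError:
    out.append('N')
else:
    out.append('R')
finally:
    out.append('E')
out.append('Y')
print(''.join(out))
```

Execution trace: 'N' (except ValueError) → 'E' (finally) → 'Y' (after the try/except). Output: NEY

Answer: NEY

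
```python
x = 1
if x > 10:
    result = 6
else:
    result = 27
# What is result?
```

Trace:
`x = 1` → x = 1
`if x > 10: ...` → x > 10 is False, take else branch → result = 27
So result = 27

Answer: 27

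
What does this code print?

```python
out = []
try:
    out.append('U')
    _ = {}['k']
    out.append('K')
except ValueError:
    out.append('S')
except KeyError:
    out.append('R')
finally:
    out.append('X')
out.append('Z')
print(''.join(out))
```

Execution trace: 'U' (try body) → 'R' (except KeyError) → 'X' (finally) → 'Z' (after the try/except). Output: URXZ

Answer: URXZ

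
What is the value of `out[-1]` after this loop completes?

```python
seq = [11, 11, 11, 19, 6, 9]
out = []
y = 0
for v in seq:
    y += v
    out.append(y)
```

Cumulative sum ends at 67
`out` takes the values: [] → [11] → [11, 22] → [11, 22, 33] → [11, 22, 33, 52] → [11, 22, 33, 52, 58] → [11, 22, 33, 52, 58, 67]
So `out[-1]` = 67

Answer: 67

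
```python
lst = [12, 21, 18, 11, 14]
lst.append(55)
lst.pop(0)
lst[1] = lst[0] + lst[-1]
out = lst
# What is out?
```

Trace:
`lst = [12, 21, 18, 11, 14]` → lst = [12, 21, 18, 11, 14]
`lst.append(55)` → lst = [12, 21, 18, 11, 14, 55]
`lst.pop(0)` → lst = [21, 18, 11, 14, 55]
`lst[1] = lst[0] + lst[-1]` → lst = [21, 76, 11, 14, 55]
`out = lst` → out = [21, 76, 11, 14, 55]
So out = [21, 76, 11, 14, 55]

Answer: [21, 76, 11, 14, 55]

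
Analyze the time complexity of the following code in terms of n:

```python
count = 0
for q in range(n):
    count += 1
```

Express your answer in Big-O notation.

Each loop level contributes: n. Multiplying the contributions gives O(n).

Answer: O(n)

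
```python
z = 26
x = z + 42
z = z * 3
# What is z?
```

Trace:
`z = 26` → z = 26
`x = z + 42` → x = 68
`z = z * 3` → z = 78
So z = 78

Answer: 78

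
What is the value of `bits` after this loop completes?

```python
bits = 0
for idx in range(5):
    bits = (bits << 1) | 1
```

Build 5 consecutive 1-bits: 0b11111
`bits` takes the values: 0 → 1 → 3 → 7 → 15 → 31

Answer: 31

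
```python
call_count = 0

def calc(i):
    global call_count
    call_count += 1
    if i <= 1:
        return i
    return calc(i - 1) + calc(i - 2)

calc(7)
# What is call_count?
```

Calls(i) = 1 + Calls(i-1) + Calls(i-2); Calls(0)=Calls(1)=1. For i=7 this gives 41.

Answer: 41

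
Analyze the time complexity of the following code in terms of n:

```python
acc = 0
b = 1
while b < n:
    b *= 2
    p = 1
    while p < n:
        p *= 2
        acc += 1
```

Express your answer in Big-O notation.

Each loop level contributes: log n × log n. Multiplying the contributions gives O(log² n).

Answer: O(log² n)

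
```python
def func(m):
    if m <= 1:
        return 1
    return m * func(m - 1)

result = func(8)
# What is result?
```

func(8) = 8 * 7 * 6 * 5 * 4 * 3 * 2 * 1 = 40320

Answer: 40320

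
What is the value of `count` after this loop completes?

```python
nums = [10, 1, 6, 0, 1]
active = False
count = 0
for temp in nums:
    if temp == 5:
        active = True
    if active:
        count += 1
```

Count elements after first 5 in [10, 1, 6, 0, 1]
`count` takes the values: 0

Answer: 0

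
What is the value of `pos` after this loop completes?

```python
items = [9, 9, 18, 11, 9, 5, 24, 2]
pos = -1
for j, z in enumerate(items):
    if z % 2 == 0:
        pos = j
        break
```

First even number index in [9, 9, 18, 11, 9, 5, 24, 2]
`pos` takes the values: -1 → 2

Answer: 2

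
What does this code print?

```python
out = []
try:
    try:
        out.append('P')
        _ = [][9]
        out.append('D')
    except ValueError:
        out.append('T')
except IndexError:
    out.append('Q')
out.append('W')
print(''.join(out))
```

Execution trace: 'P' (try body) → 'Q' (outer except IndexError) → 'W' (after the try/except). Output: PQW

Answer: PQW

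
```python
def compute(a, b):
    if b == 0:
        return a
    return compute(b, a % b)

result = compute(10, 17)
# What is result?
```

compute(10, 17) -> compute(17, 10) -> compute(10, 7) -> compute(7, 3) -> compute(3, 1) -> compute(1, 0) -> 1

Answer: 1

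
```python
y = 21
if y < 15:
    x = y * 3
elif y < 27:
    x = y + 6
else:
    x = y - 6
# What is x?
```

Trace:
`y = 21` → y = 21
`if y < 15: ...` → y < 15 is False, y < 27 is True → x = 27
So x = 27

Answer: 27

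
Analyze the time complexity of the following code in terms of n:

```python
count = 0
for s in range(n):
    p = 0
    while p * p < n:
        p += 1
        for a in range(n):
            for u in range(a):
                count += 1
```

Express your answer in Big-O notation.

Each loop level contributes: n × √n × n × n. Multiplying the contributions gives O(n^3√n).

Answer: O(n^3√n)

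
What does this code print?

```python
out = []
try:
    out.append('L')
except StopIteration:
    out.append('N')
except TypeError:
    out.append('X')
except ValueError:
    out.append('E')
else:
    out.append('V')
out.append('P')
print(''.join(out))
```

Execution trace: 'L' (try body, no exception) → 'V' (else) → 'P' (after the try/except). Output: LVP

Answer: LVP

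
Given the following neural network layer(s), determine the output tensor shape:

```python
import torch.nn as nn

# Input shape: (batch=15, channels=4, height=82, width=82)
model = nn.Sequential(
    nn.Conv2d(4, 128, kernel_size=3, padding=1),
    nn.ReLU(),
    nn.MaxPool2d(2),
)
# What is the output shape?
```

Input: (15, 4, 82, 82) -> after Conv2d: (15, 128, 82, 82) -> after ReLU: (15, 128, 82, 82) -> Output: (15, 128, 41, 41)

Answer: (15, 128, 41, 41)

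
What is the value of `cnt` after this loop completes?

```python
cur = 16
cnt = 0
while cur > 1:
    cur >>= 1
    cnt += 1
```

Count right shifts until 1
`cnt` takes the values: 0 → 1 → 2 → 3 → 4

Answer: 4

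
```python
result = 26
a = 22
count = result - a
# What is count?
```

Trace:
`result = 26` → result = 26
`a = 22` → a = 22
`count = result - a` → count = 4
So count = 4

Answer: 4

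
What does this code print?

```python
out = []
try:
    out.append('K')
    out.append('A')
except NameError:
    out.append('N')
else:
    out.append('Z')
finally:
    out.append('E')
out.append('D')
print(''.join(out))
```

Execution trace: 'K' (try body) → 'A' (try body, no exception) → 'Z' (else) → 'E' (finally) → 'D' (after the try/except). Output: KAZED

Answer: KAZED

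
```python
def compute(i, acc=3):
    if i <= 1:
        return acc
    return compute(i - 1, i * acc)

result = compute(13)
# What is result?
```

Accumulator trace (n, acc): (13, 3) -> (12, 39) -> (11, 468) -> (10, 5148) -> (9, 51480) -> (8, 463320) -> (7, 3706560) -> (6, 25945920) -> (5, 155675520) -> (4, 778377600) -> (3, 3113510400) -> (2, 9340531200) -> (1, 18681062400) -> return 18681062400

Answer: 18681062400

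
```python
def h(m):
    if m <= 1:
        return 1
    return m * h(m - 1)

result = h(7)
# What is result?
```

h(7) = 7 * 6 * 5 * 4 * 3 * 2 * 1 = 5040

Answer: 5040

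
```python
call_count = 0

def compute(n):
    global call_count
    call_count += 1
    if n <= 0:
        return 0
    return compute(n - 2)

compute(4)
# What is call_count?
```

Linear recursion stepping by 2: 3 calls from n=4 down to ≤0.

Answer: 3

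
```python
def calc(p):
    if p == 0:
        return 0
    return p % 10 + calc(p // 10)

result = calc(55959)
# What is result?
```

Sum of digits of 55959: 9 + 5 + 9 + 5 + 5 = 33

Answer: 33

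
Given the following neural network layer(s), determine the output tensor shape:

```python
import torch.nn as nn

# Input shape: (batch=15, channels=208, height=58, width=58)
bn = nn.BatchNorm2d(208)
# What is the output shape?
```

Input: (15, 208, 58, 58) -> Output: (15, 208, 58, 58)

Answer: (15, 208, 58, 58)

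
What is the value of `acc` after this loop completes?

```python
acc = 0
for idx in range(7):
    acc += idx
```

Sum of 0 to 6 = 21
`acc` takes the values: 0 → 1 → 3 → 6 → 10 → 15 → 21

Answer: 21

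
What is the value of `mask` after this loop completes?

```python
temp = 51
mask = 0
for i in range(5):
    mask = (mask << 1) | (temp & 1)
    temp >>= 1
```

Reverse lowest 5 bits of 51
`mask` takes the values: 0 → 1 → 3 → 6 → 12 → 25

Answer: 25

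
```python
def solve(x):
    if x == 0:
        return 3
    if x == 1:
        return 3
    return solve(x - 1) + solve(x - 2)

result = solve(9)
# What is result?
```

Build up from base cases: solve(0)=3, solve(1)=3, solve(2)=6, solve(3)=9, solve(4)=15, solve(5)=24, solve(6)=39, ..., solve(9)=165

Answer: 165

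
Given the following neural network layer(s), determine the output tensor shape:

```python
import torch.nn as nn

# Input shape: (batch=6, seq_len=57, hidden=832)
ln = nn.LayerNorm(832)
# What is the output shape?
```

Input: (6, 57, 832) -> Output: (6, 57, 832)

Answer: (6, 57, 832)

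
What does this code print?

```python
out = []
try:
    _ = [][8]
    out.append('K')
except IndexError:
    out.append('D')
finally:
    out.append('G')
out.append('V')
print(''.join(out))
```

Execution trace: 'D' (except IndexError) → 'G' (finally) → 'V' (after the try/except). Output: DGV

Answer: DGV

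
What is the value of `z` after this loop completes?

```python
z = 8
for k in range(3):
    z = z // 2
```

Halve 3 times: 8 // 2^3 = 1
`z` takes the values: 8 → 4 → 2 → 1

Answer: 1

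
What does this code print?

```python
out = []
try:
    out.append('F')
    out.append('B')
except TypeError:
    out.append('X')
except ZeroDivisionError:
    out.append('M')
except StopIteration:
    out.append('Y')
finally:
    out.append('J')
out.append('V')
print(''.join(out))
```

Execution trace: 'F' (try body) → 'B' (try body, no exception) → 'J' (finally) → 'V' (after the try/except). Output: FBJV

Answer: FBJV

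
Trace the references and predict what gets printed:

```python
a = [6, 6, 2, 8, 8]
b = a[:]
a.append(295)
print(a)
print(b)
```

Key concept: slice [:] creates copy.
Step by step:
`a = [6, 6, 2, 8, 8]` → a = [6, 6, 2, 8, 8]
`b = a[:]` → b = [6, 6, 2, 8, 8]
`a.append(295)` → a = [6, 6, 2, 8, 8, 295]
`print(a)` → prints [6, 6, 2, 8, 8, 295]
`print(b)` → prints [6, 6, 2, 8, 8]

Answer:
[6, 6, 2, 8, 8, 295]
[6, 6, 2, 8, 8]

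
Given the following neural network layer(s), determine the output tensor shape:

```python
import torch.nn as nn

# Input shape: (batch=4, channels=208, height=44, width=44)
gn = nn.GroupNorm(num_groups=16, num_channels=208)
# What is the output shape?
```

Input: (4, 208, 44, 44) -> Output: (4, 208, 44, 44)

Answer: (4, 208, 44, 44)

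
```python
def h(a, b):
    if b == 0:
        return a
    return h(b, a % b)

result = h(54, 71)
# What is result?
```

h(54, 71) -> h(71, 54) -> h(54, 17) -> h(17, 3) -> h(3, 2) -> h(2, 1) -> h(1, 0) -> 1

Answer: 1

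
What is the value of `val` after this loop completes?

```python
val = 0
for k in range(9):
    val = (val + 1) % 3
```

Increment mod 3, 9 times = 0
`val` takes the values: 0 → 1 → 2 → 0 → 1 → 2 → 0 → 1 → 2 → 0

Answer: 0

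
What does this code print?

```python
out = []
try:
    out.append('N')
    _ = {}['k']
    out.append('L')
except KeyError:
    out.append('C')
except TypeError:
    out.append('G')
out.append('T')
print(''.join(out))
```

Execution trace: 'N' (try body) → 'C' (except KeyError) → 'T' (after the try/except). Output: NCT

Answer: NCT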